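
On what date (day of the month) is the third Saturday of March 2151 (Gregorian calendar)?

20

March 1, 2151 is a Monday, so the first Saturday is the 6th.
The third Saturday is 6 + 14 = 20.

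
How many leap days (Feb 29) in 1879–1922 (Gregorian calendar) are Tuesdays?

Leap years in 1879–1922: 10 of them.
Feb 29 weekday advances by 5 (mod 7) from one leap year to the next four years later (or differs when a century non-leap intervenes).
Leap-day weekdays: 1880:Sun 1884:Fri 1888:Wed 1892:Mon 1896:Sat 1904:Mon 1908:Sat 1912:Thu 1916:Tue✓ 1920:Sun
Tuesday: 1916 → 1.

1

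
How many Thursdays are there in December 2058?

4

December 2058 has 31 days and begins on Sunday.
The first Thursday is December 5.
Thursdays fall on 5, 12, 19, 26 — that's 4.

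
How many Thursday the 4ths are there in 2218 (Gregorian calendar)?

1

Check the 4th of each month of 2218: Jan 4: Sun, Feb 4: Wed, Mar 4: Wed, Apr 4: Sat, May 4: Mon, Jun 4: Thu, Jul 4: Sat, Aug 4: Tue, Sep 4: Fri, Oct 4: Sun, Nov 4: Wed, Dec 4: Fri.
Thursday occurs in June — 1 month.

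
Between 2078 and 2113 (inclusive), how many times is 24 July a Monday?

Track 24 July's weekday year by year (advancing +1, or +2 across a Feb 29):
  2078: Sun  2079: Mon (+1) ✓  2080: Wed (+2)  2081: Thu (+1)  2082: Fri (+1)
  2083: Sat (+1)  2084: Mon (+2) ✓  2085: Tue (+1)  2086: Wed (+1)  2087: Thu (+1)
  2088: Sat (+2)  2089: Sun (+1)  2090: Mon (+1) ✓  2091: Tue (+1)  … (8 more years) …
  2100: Sat (+1)  2101: Sun (+1)  2102: Mon (+1) ✓  2103: Tue (+1)  2104: Thu (+2)
  2105: Fri (+1)  2106: Sat (+1)  2107: Sun (+1)  2108: Tue (+2)  2109: Wed (+1)
  2110: Thu (+1)  2111: Fri (+1)  2112: Sun (+2)  2113: Mon (+1) ✓
Monday years: 2079, 2084, 2090, 2102, 2113 — 5 in total.

5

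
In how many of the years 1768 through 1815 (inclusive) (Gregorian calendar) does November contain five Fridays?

14

November has 30 days; it has five Fridays when Friday falls among the first (month-length − 28) days — i.e. when November 1 is one of Friday/Thursday.
November 1 by year: 1768:Tue 1769:Wed 1770:Thu✓ 1771:Fri✓ 1772:Sun 1773:Mon 1774:Tue 1775:Wed 1776:Fri✓ 1777:Sat 1778:Sun 1779:Mon 1780:Wed 1781:Thu✓ 1782:Fri✓ …(18 more)… 1801:Sun 1802:Mon 1803:Tue 1804:Thu✓ 1805:Fri✓ 1806:Sat 1807:Sun 1808:Tue 1809:Wed 1810:Thu✓ 1811:Fri✓ 1812:Sun 1813:Mon 1814:Tue 1815:Wed
Years with five Fridays: 1770, 1771, 1776, 1781, 1782, 1787, 1792, 1793, 1798, 1799, 1804, 1805, 1810, 1811 → 14.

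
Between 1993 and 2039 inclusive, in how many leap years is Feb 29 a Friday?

2

Leap years in 1993–2039: 11 of them.
Feb 29 weekday advances by 5 (mod 7) from one leap year to the next four years later (or differs when a century non-leap intervenes).
Leap-day weekdays: 1996:Thu 2000:Tue 2004:Sun 2008:Fri✓ 2012:Wed 2016:Mon 2020:Sat 2024:Thu 2028:Tue 2032:Sun 2036:Fri✓
Friday: 2008, 2036 → 2.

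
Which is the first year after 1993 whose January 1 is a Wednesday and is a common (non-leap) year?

1997

Jan 1 advances by 2 weekdays after a leap year and by 1 after a common year.
1993: Jan 1 is Friday.
1994: Saturday
1995: Sunday
1996: Monday (leap)
1997: Wednesday
1997 begins on a Wednesday and is a common year.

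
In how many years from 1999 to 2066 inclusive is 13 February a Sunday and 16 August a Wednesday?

3

Check each year's weekday for 13 February and 16 August:
  1999: Sat/Mon  2000: Sun/Wed ✓  2001: Tue/Thu  2002: Wed/Fri  2003: Thu/Sat  2004: Fri/Mon  2005: Sun/Tue  2006: Mon/Wed  2007: Tue/Thu  2008: Wed/Sat  2009: Fri/Sun  2010: Sat/Mon  2011: Sun/Tue  2012: Mon/Thu  …(40 more)…  2053: Thu/Sat  2054: Fri/Sun  2055: Sat/Mon  2056: Sun/Wed ✓  2057: Tue/Thu  2058: Wed/Fri  2059: Thu/Sat  2060: Fri/Mon  2061: Sun/Tue  2062: Mon/Wed  2063: Tue/Thu  2064: Wed/Sat  2065: Fri/Sun  2066: Sat/Mon
Both conditions hold in: 2000, 2028, 2056 — 3.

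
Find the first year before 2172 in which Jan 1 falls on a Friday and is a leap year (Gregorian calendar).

2168

Jan 1 advances by 2 weekdays after a leap year and by 1 after a common year.
2172: Jan 1 is Wednesday (leap).
2171: Tuesday
2170: Monday
2169: Sunday
2168: Friday (leap)
2168 begins on a Friday and is a leap year.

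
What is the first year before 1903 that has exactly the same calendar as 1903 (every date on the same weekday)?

1891

Two years share a calendar iff Jan 1 falls on the same weekday and both are leap or both are common. 1903: Jan 1 is Thursday, common year.
1902: Jan 1 Wednesday, common
1901: Jan 1 Tuesday, common
1900: Jan 1 Monday, common
1899: Jan 1 Sunday, common
1898: Jan 1 Saturday, common
1897: Jan 1 Friday, common
1896: Jan 1 Wednesday, leap
1895: Jan 1 Tuesday, common
1894: Jan 1 Monday, common
1893: Jan 1 Sunday, common
1892: Jan 1 Friday, leap
1891: Jan 1 Thursday, common
1891 matches on both conditions.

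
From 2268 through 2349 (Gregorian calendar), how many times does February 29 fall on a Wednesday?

Leap years in 2268–2349: 20 of them.
Feb 29 weekday advances by 5 (mod 7) from one leap year to the next four years later (or differs when a century non-leap intervenes).
Leap-day weekdays: 2268:Sat 2272:Thu 2276:Tue 2280:Sun 2284:Fri 2288:Wed✓ 2292:Mon 2296:Sat 2304:Mon 2308:Sat 2312:Thu 2316:Tue 2320:Sun 2324:Fri 2328:Wed✓ 2332:Mon 2336:Sat 2340:Thu 2344:Tue 2348:Sun
Wednesday: 2288, 2328 → 2.

2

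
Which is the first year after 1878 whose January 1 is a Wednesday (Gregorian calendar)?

Jan 1 advances by 2 weekdays after a leap year and by 1 after a common year.
1878: Jan 1 is Tuesday.
1879: Wednesday
1879 begins on a Wednesday

1879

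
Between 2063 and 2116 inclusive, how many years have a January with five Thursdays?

January has 31 days; it has five Thursdays when Thursday falls among the first (month-length − 28) days — i.e. when January 1 is one of Thursday/Wednesday/Tuesday.
January 1 by year: 2063:Mon 2064:Tue✓ 2065:Thu✓ 2066:Fri 2067:Sat 2068:Sun 2069:Tue✓ 2070:Wed✓ 2071:Thu✓ 2072:Fri 2073:Sun 2074:Mon 2075:Tue✓ 2076:Wed✓ 2077:Fri …(24 more)… 2102:Sun 2103:Mon 2104:Tue✓ 2105:Thu✓ 2106:Fri 2107:Sat 2108:Sun 2109:Tue✓ 2110:Wed✓ 2111:Thu✓ 2112:Fri 2113:Sun 2114:Mon 2115:Tue✓ 2116:Wed✓
Years with five Thursdays: 2064, 2065, 2069, 2070, 2071, 2075, 2076, 2081, 2082, 2086, 2087, 2088, 2092, 2093, 2097, 2098, 2099, 2104, 2105, 2109, 2110, 2111, 2115, 2116 → 24.

24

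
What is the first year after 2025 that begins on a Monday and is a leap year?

Jan 1 advances by 2 weekdays after a leap year and by 1 after a common year.
2025: Jan 1 is Wednesday.
2026: Thursday
2027: Friday
2028: Saturday (leap)
2029: Monday
2030: Tuesday
2031: Wednesday
2032: Thursday (leap)
2033: Saturday
2034: Sunday
2035: Monday
2036: Tuesday (leap)
2037: Thursday
2038: Friday
2039: Saturday
2040: Sunday (leap)
2041: Tuesday
2042: Wednesday
2043: Thursday
2044: Friday (leap)
2045: Sunday
2046: Monday
2047: Tuesday
2048: Wednesday (leap)
2049: Friday
2050: Saturday
2051: Sunday
2052: Monday (leap)
2052 begins on a Monday and is a leap year.

2052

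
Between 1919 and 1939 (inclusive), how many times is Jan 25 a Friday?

3

Track Jan 25's weekday year by year (advancing +1, or +2 across a Feb 29):
  1919: Sat  1920: Sun (+1)  1921: Tue (+2)  1922: Wed (+1)  1923: Thu (+1)
  1924: Fri (+1) ✓  1925: Sun (+2)  1926: Mon (+1)  1927: Tue (+1)  1928: Wed (+1)
  1929: Fri (+2) ✓  1930: Sat (+1)  1931: Sun (+1)  1932: Mon (+1)  1933: Wed (+2)
  1934: Thu (+1)  1935: Fri (+1) ✓  1936: Sat (+1)  1937: Mon (+2)  1938: Tue (+1)
  1939: Wed (+1)
Friday years: 1924, 1929, 1935 — 3 in total.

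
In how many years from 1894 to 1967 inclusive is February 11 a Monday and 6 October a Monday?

Check each year's weekday for February 11 and 6 October:
  1894: Sun/Sat  1895: Mon/Sun  1896: Tue/Tue  1897: Thu/Wed  1898: Fri/Thu  1899: Sat/Fri  1900: Sun/Sat  1901: Mon/Sun  1902: Tue/Mon  1903: Wed/Tue  1904: Thu/Thu  1905: Sat/Fri  1906: Sun/Sat  1907: Mon/Sun  …(46 more)…  1954: Thu/Wed  1955: Fri/Thu  1956: Sat/Sat  1957: Mon/Sun  1958: Tue/Mon  1959: Wed/Tue  1960: Thu/Thu  1961: Sat/Fri  1962: Sun/Sat  1963: Mon/Sun  1964: Tue/Tue  1965: Thu/Wed  1966: Fri/Thu  1967: Sat/Fri
Both conditions hold in: 1924, 1952 — 2.

2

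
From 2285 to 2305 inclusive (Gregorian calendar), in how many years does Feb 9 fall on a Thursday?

Track Feb 9's weekday year by year (advancing +1, or +2 across a Feb 29):
  2285: Mon  2286: Tue (+1)  2287: Wed (+1)  2288: Thu (+1) ✓  2289: Sat (+2)
  2290: Sun (+1)  2291: Mon (+1)  2292: Tue (+1)  2293: Thu (+2) ✓  2294: Fri (+1)
  2295: Sat (+1)  2296: Sun (+1)  2297: Tue (+2)  2298: Wed (+1)  2299: Thu (+1) ✓
  2300: Fri (+1)  2301: Sat (+1)  2302: Sun (+1)  2303: Mon (+1)  2304: Tue (+1)
  2305: Thu (+2) ✓
Thursday years: 2288, 2293, 2299, 2305 — 4 in total.

4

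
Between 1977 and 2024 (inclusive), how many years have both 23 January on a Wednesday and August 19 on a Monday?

5

Check each year's weekday for 23 January and August 19:
  1977: Sun/Fri  1978: Mon/Sat  1979: Tue/Sun  1980: Wed/Tue  1981: Fri/Wed  1982: Sat/Thu  1983: Sun/Fri  1984: Mon/Sun  1985: Wed/Mon ✓  1986: Thu/Tue  1987: Fri/Wed  1988: Sat/Fri  1989: Mon/Sat  1990: Tue/Sun  …(20 more)…  2011: Sun/Fri  2012: Mon/Sun  2013: Wed/Mon ✓  2014: Thu/Tue  2015: Fri/Wed  2016: Sat/Fri  2017: Mon/Sat  2018: Tue/Sun  2019: Wed/Mon ✓  2020: Thu/Wed  2021: Sat/Thu  2022: Sun/Fri  2023: Mon/Sat  2024: Tue/Mon
Both conditions hold in: 1985, 1991, 2002, 2013, 2019 — 5.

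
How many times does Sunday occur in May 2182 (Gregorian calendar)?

4

May 2182 has 31 days and begins on Wednesday.
The first Sunday is May 5.
Sundays fall on 5, 12, 19, 26 — that's 4.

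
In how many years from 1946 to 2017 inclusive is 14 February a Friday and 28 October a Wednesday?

2

Check each year's weekday for 14 February and 28 October:
  1946: Thu/Mon  1947: Fri/Tue  1948: Sat/Thu  1949: Mon/Fri  1950: Tue/Sat  1951: Wed/Sun  1952: Thu/Tue  1953: Sat/Wed  1954: Sun/Thu  1955: Mon/Fri  1956: Tue/Sun  1957: Thu/Mon  1958: Fri/Tue  1959: Sat/Wed  …(44 more)…  2004: Sat/Thu  2005: Mon/Fri  2006: Tue/Sat  2007: Wed/Sun  2008: Thu/Tue  2009: Sat/Wed  2010: Sun/Thu  2011: Mon/Fri  2012: Tue/Sun  2013: Thu/Mon  2014: Fri/Tue  2015: Sat/Wed  2016: Sun/Fri  2017: Tue/Sat
Both conditions hold in: 1964, 1992 — 2.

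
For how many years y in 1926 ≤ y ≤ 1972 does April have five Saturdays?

April has 30 days; it has five Saturdays when Saturday falls among the first (month-length − 28) days — i.e. when April 1 is one of Saturday/Friday.
April 1 by year: 1926:Thu 1927:Fri✓ 1928:Sun 1929:Mon 1930:Tue 1931:Wed 1932:Fri✓ 1933:Sat✓ 1934:Sun 1935:Mon 1936:Wed 1937:Thu 1938:Fri✓ 1939:Sat✓ 1940:Mon …(17 more)… 1958:Tue 1959:Wed 1960:Fri✓ 1961:Sat✓ 1962:Sun 1963:Mon 1964:Wed 1965:Thu 1966:Fri✓ 1967:Sat✓ 1968:Mon 1969:Tue 1970:Wed 1971:Thu 1972:Sat✓
Years with five Saturdays: 1927, 1932, 1933, 1938, 1939, 1944, 1949, 1950, 1955, 1960, 1961, 1966, 1967, 1972 → 14.

14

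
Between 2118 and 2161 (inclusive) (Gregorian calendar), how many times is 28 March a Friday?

7

Track 28 March's weekday year by year (advancing +1, or +2 across a Feb 29):
  2118: Mon  2119: Tue (+1)  2120: Thu (+2)  2121: Fri (+1) ✓  2122: Sat (+1)
  2123: Sun (+1)  2124: Tue (+2)  2125: Wed (+1)  2126: Thu (+1)  2127: Fri (+1) ✓
  2128: Sun (+2)  2129: Mon (+1)  2130: Tue (+1)  2131: Wed (+1)  … (16 more years) …
  2148: Thu (+2)  2149: Fri (+1) ✓  2150: Sat (+1)  2151: Sun (+1)  2152: Tue (+2)
  2153: Wed (+1)  2154: Thu (+1)  2155: Fri (+1) ✓  2156: Sun (+2)  2157: Mon (+1)
  2158: Tue (+1)  2159: Wed (+1)  2160: Fri (+2) ✓  2161: Sat (+1)
Friday years: 2121, 2127, 2132, 2138, 2149, 2155, 2160 — 7 in total.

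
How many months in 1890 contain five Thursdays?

A month of length L has five Thursdays iff its first Thursday is on day ≤ L−28 (so day 1–3 in a 31-day month, 1–2 in a 30-day month, day 1 in a leap February).
Checking each month of 1890: Jan starts Wed (31d) ✓; Feb starts Sat (28d); Mar starts Sat (31d); Apr starts Tue (30d); May starts Thu (31d) ✓; Jun starts Sun (30d); Jul starts Tue (31d) ✓; Aug starts Fri (31d); Sep starts Mon (30d); Oct starts Wed (31d) ✓; Nov starts Sat (30d); Dec starts Mon (31d).
Five-Thursday months: January, May, July, October → 4.

4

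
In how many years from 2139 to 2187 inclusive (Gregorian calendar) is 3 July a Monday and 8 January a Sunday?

6

Check each year's weekday for 3 July and 8 January:
  2139: Fri/Thu  2140: Sun/Fri  2141: Mon/Sun ✓  2142: Tue/Mon  2143: Wed/Tue  2144: Fri/Wed  2145: Sat/Fri  2146: Sun/Sat  2147: Mon/Sun ✓  2148: Wed/Mon  2149: Thu/Wed  2150: Fri/Thu  2151: Sat/Fri  2152: Mon/Sat  …(21 more)…  2174: Sun/Sat  2175: Mon/Sun ✓  2176: Wed/Mon  2177: Thu/Wed  2178: Fri/Thu  2179: Sat/Fri  2180: Mon/Sat  2181: Tue/Mon  2182: Wed/Tue  2183: Thu/Wed  2184: Sat/Thu  2185: Sun/Sat  2186: Mon/Sun ✓  2187: Tue/Mon
Both conditions hold in: 2141, 2147, 2158, 2169, 2175, 2186 — 6.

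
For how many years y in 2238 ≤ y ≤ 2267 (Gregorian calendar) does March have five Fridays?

14

March has 31 days; it has five Fridays when Friday falls among the first (month-length − 28) days — i.e. when March 1 is one of Friday/Thursday/Wednesday.
March 1 by year: 2238:Thu✓ 2239:Fri✓ 2240:Sun 2241:Mon 2242:Tue 2243:Wed✓ 2244:Fri✓ 2245:Sat 2246:Sun 2247:Mon 2248:Wed✓ 2249:Thu✓ 2250:Fri✓ 2251:Sat 2252:Mon 2253:Tue 2254:Wed✓ 2255:Thu✓ 2256:Sat 2257:Sun 2258:Mon 2259:Tue 2260:Thu✓ 2261:Fri✓ 2262:Sat 2263:Sun 2264:Tue 2265:Wed✓ 2266:Thu✓ 2267:Fri✓
Years with five Fridays: 2238, 2239, 2243, 2244, 2248, 2249, 2250, 2254, 2255, 2260, 2261, 2265, 2266, 2267 → 14.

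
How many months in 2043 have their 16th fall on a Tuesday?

Check the 16th of each month of 2043: Jan 16: Fri, Feb 16: Mon, Mar 16: Mon, Apr 16: Thu, May 16: Sat, Jun 16: Tue, Jul 16: Thu, Aug 16: Sun, Sep 16: Wed, Oct 16: Fri, Nov 16: Mon, Dec 16: Wed.
Tuesday occurs in June — 1 month.

1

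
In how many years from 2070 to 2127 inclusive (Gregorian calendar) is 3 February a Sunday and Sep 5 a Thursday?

Check each year's weekday for 3 February and Sep 5:
  2070: Mon/Fri  2071: Tue/Sat  2072: Wed/Mon  2073: Fri/Tue  2074: Sat/Wed  2075: Sun/Thu ✓  2076: Mon/Sat  2077: Wed/Sun  2078: Thu/Mon  2079: Fri/Tue  2080: Sat/Thu  2081: Mon/Fri  2082: Tue/Sat  2083: Wed/Sun  …(30 more)…  2114: Sat/Wed  2115: Sun/Thu ✓  2116: Mon/Sat  2117: Wed/Sun  2118: Thu/Mon  2119: Fri/Tue  2120: Sat/Thu  2121: Mon/Fri  2122: Tue/Sat  2123: Wed/Sun  2124: Thu/Tue  2125: Sat/Wed  2126: Sun/Thu ✓  2127: Mon/Fri
Both conditions hold in: 2075, 2086, 2097, 2109, 2115, 2126 — 6.

6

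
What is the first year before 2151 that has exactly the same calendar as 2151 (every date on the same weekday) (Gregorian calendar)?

2145

Two years share a calendar iff Jan 1 falls on the same weekday and both are leap or both are common. 2151: Jan 1 is Friday, common year.
2150: Jan 1 Thursday, common
2149: Jan 1 Wednesday, common
2148: Jan 1 Monday, leap
2147: Jan 1 Sunday, common
2146: Jan 1 Saturday, common
2145: Jan 1 Friday, common
2145 matches on both conditions.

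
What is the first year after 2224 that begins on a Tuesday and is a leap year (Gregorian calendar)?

2228

Jan 1 advances by 2 weekdays after a leap year and by 1 after a common year.
2224: Jan 1 is Thursday (leap).
2225: Saturday
2226: Sunday
2227: Monday
2228: Tuesday (leap)
2228 begins on a Tuesday and is a leap year.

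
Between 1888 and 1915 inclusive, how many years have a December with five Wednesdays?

11

December has 31 days; it has five Wednesdays when Wednesday falls among the first (month-length − 28) days — i.e. when December 1 is one of Wednesday/Tuesday/Monday.
December 1 by year: 1888:Sat 1889:Sun 1890:Mon✓ 1891:Tue✓ 1892:Thu 1893:Fri 1894:Sat 1895:Sun 1896:Tue✓ 1897:Wed✓ 1898:Thu 1899:Fri 1900:Sat 1901:Sun 1902:Mon✓ 1903:Tue✓ 1904:Thu 1905:Fri 1906:Sat 1907:Sun 1908:Tue✓ 1909:Wed✓ 1910:Thu 1911:Fri 1912:Sun 1913:Mon✓ 1914:Tue✓ 1915:Wed✓
Years with five Wednesdays: 1890, 1891, 1896, 1897, 1902, 1903, 1908, 1909, 1913, 1914, 1915 → 11.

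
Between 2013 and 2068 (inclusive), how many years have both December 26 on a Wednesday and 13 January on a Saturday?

6

Check each year's weekday for December 26 and 13 January:
  2013: Thu/Sun  2014: Fri/Mon  2015: Sat/Tue  2016: Mon/Wed  2017: Tue/Fri  2018: Wed/Sat ✓  2019: Thu/Sun  2020: Sat/Mon  2021: Sun/Wed  2022: Mon/Thu  2023: Tue/Fri  2024: Thu/Sat  2025: Fri/Mon  2026: Sat/Tue  …(28 more)…  2055: Sun/Wed  2056: Tue/Thu  2057: Wed/Sat ✓  2058: Thu/Sun  2059: Fri/Mon  2060: Sun/Tue  2061: Mon/Thu  2062: Tue/Fri  2063: Wed/Sat ✓  2064: Fri/Sun  2065: Sat/Tue  2066: Sun/Wed  2067: Mon/Thu  2068: Wed/Fri
Both conditions hold in: 2018, 2029, 2035, 2046, 2057, 2063 — 6.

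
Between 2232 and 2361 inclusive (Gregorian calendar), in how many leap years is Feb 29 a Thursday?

4

Leap years in 2232–2361: 32 of them.
Feb 29 weekday advances by 5 (mod 7) from one leap year to the next four years later (or differs when a century non-leap intervenes).
Leap-day weekdays: 2232:Wed 2236:Mon 2240:Sat 2244:Thu✓ 2248:Tue 2252:Sun 2256:Fri 2260:Wed 2264:Mon 2268:Sat 2272:Thu✓ 2276:Tue 2280:Sun …(6 more)… 2312:Thu✓ 2316:Tue 2320:Sun 2324:Fri 2328:Wed 2332:Mon 2336:Sat 2340:Thu✓ 2344:Tue 2348:Sun 2352:Fri 2356:Wed 2360:Mon
Thursday: 2244, 2272, 2312, 2340 → 4.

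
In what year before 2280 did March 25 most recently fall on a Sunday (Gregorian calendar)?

From one year to the next, a fixed date's weekday advances by 1, or by 2 when a Feb 29 lies between the two dates.
2280: March 25 is Thursday.
2279: Tuesday (−2)
2278: Monday (−1)
2277: Sunday (−1)
March 25 falls on a Sunday in 2277.

2277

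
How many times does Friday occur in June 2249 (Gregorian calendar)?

5

June 2249 has 30 days and begins on Friday.
The first Friday is June 1.
Fridays fall on 1, 8, 15, 22, 29 — that's 5.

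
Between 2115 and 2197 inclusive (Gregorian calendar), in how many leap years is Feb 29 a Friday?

3

Leap years in 2115–2197: 21 of them.
Feb 29 weekday advances by 5 (mod 7) from one leap year to the next four years later (or differs when a century non-leap intervenes).
Leap-day weekdays: 2116:Sat 2120:Thu 2124:Tue 2128:Sun 2132:Fri✓ 2136:Wed 2140:Mon 2144:Sat 2148:Thu 2152:Tue 2156:Sun 2160:Fri✓ 2164:Wed 2168:Mon 2172:Sat 2176:Thu 2180:Tue 2184:Sun 2188:Fri✓ 2192:Wed 2196:Mon
Friday: 2132, 2160, 2188 → 3.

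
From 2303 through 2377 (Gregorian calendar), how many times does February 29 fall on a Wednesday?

Leap years in 2303–2377: 19 of them.
Feb 29 weekday advances by 5 (mod 7) from one leap year to the next four years later (or differs when a century non-leap intervenes).
Leap-day weekdays: 2304:Mon 2308:Sat 2312:Thu 2316:Tue 2320:Sun 2324:Fri 2328:Wed✓ 2332:Mon 2336:Sat 2340:Thu 2344:Tue 2348:Sun 2352:Fri 2356:Wed✓ 2360:Mon 2364:Sat 2368:Thu 2372:Tue 2376:Sun
Wednesday: 2328, 2356 → 2.

2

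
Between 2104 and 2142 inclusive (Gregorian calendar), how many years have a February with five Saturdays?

1

February has 28 days (29 in leap years); it has five Saturdays when Saturday falls among the first (month-length − 28) days — i.e. when February 1 is Saturday in a leap year (never in a common year).
February 1 by year: 2104:Fri 2105:Sun 2106:Mon 2107:Tue 2108:Wed 2109:Fri 2110:Sat 2111:Sun 2112:Mon 2113:Wed 2114:Thu 2115:Fri 2116:Sat✓ 2117:Mon 2118:Tue …(9 more)… 2128:Sun 2129:Tue 2130:Wed 2131:Thu 2132:Fri 2133:Sun 2134:Mon 2135:Tue 2136:Wed 2137:Fri 2138:Sat 2139:Sun 2140:Mon 2141:Wed 2142:Thu
Years with five Saturdays: 2116 → 1.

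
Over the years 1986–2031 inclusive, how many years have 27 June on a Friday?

7

Track 27 June's weekday year by year (advancing +1, or +2 across a Feb 29):
  1986: Fri ✓  1987: Sat (+1)  1988: Mon (+2)  1989: Tue (+1)  1990: Wed (+1)
  1991: Thu (+1)  1992: Sat (+2)  1993: Sun (+1)  1994: Mon (+1)  1995: Tue (+1)
  1996: Thu (+2)  1997: Fri (+1) ✓  1998: Sat (+1)  1999: Sun (+1)  … (18 more years) …
  2018: Wed (+1)  2019: Thu (+1)  2020: Sat (+2)  2021: Sun (+1)  2022: Mon (+1)
  2023: Tue (+1)  2024: Thu (+2)  2025: Fri (+1) ✓  2026: Sat (+1)  2027: Sun (+1)
  2028: Tue (+2)  2029: Wed (+1)  2030: Thu (+1)  2031: Fri (+1) ✓
Friday years: 1986, 1997, 2003, 2008, 2014, 2025, 2031 — 7 in total.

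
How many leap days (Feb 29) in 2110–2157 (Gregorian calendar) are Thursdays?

2

Leap years in 2110–2157: 12 of them.
Feb 29 weekday advances by 5 (mod 7) from one leap year to the next four years later (or differs when a century non-leap intervenes).
Leap-day weekdays: 2112:Mon 2116:Sat 2120:Thu✓ 2124:Tue 2128:Sun 2132:Fri 2136:Wed 2140:Mon 2144:Sat 2148:Thu✓ 2152:Tue 2156:Sun
Thursday: 2120, 2148 → 2.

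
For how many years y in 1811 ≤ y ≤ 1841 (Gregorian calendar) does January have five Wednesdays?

14

January has 31 days; it has five Wednesdays when Wednesday falls among the first (month-length − 28) days — i.e. when January 1 is one of Wednesday/Tuesday/Monday.
January 1 by year: 1811:Tue✓ 1812:Wed✓ 1813:Fri 1814:Sat 1815:Sun 1816:Mon✓ 1817:Wed✓ 1818:Thu 1819:Fri 1820:Sat 1821:Mon✓ 1822:Tue✓ 1823:Wed✓ 1824:Thu 1825:Sat 1826:Sun 1827:Mon✓ 1828:Tue✓ 1829:Thu 1830:Fri 1831:Sat 1832:Sun 1833:Tue✓ 1834:Wed✓ 1835:Thu 1836:Fri 1837:Sun 1838:Mon✓ 1839:Tue✓ 1840:Wed✓ 1841:Fri
Years with five Wednesdays: 1811, 1812, 1816, 1817, 1821, 1822, 1823, 1827, 1828, 1833, 1834, 1838, 1839, 1840 → 14.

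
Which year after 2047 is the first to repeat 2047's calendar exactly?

2058

Two years share a calendar iff Jan 1 falls on the same weekday and both are leap or both are common. 2047: Jan 1 is Tuesday, common year.
2048: Jan 1 Wednesday, leap
2049: Jan 1 Friday, common
2050: Jan 1 Saturday, common
2051: Jan 1 Sunday, common
2052: Jan 1 Monday, leap
2053: Jan 1 Wednesday, common
2054: Jan 1 Thursday, common
2055: Jan 1 Friday, common
2056: Jan 1 Saturday, leap
2057: Jan 1 Monday, common
2058: Jan 1 Tuesday, common
2058 matches on both conditions.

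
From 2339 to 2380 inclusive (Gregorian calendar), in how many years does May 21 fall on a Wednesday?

Track May 21's weekday year by year (advancing +1, or +2 across a Feb 29):
  2339: Sun  2340: Tue (+2)  2341: Wed (+1) ✓  2342: Thu (+1)  2343: Fri (+1)
  2344: Sun (+2)  2345: Mon (+1)  2346: Tue (+1)  2347: Wed (+1) ✓  2348: Fri (+2)
  2349: Sat (+1)  2350: Sun (+1)  2351: Mon (+1)  2352: Wed (+2) ✓  … (14 more years) …
  2367: Sun (+1)  2368: Tue (+2)  2369: Wed (+1) ✓  2370: Thu (+1)  2371: Fri (+1)
  2372: Sun (+2)  2373: Mon (+1)  2374: Tue (+1)  2375: Wed (+1) ✓  2376: Fri (+2)
  2377: Sat (+1)  2378: Sun (+1)  2379: Mon (+1)  2380: Wed (+2) ✓
Wednesday years: 2341, 2347, 2352, 2358, 2369, 2375, 2380 — 7 in total.

7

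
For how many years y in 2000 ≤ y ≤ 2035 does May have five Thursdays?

May has 31 days; it has five Thursdays when Thursday falls among the first (month-length − 28) days — i.e. when May 1 is one of Thursday/Wednesday/Tuesday.
May 1 by year: 2000:Mon 2001:Tue✓ 2002:Wed✓ 2003:Thu✓ 2004:Sat 2005:Sun 2006:Mon 2007:Tue✓ 2008:Thu✓ 2009:Fri 2010:Sat 2011:Sun 2012:Tue✓ 2013:Wed✓ 2014:Thu✓ …(6 more)… 2021:Sat 2022:Sun 2023:Mon 2024:Wed✓ 2025:Thu✓ 2026:Fri 2027:Sat 2028:Mon 2029:Tue✓ 2030:Wed✓ 2031:Thu✓ 2032:Sat 2033:Sun 2034:Mon 2035:Tue✓
Years with five Thursdays: 2001, 2002, 2003, 2007, 2008, 2012, 2013, 2014, 2018, 2019, 2024, 2025, 2029, 2030, 2031, 2035 → 16.

16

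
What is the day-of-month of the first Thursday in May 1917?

3

May 1, 1917 is a Tuesday, so the first Thursday is the 3rd.
The first Thursday is 3 + 0 = 3.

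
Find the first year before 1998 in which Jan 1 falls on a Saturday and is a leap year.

Jan 1 advances by 2 weekdays after a leap year and by 1 after a common year.
1998: Jan 1 is Thursday.
1997: Wednesday
1996: Monday (leap)
1995: Sunday
1994: Saturday
1993: Friday
1992: Wednesday (leap)
1991: Tuesday
1990: Monday
1989: Sunday
1988: Friday (leap)
1987: Thursday
1986: Wednesday
1985: Tuesday
1984: Sunday (leap)
1983: Saturday
1982: Friday
1981: Thursday
1980: Tuesday (leap)
1979: Monday
1978: Sunday
1977: Saturday
1976: Thursday (leap)
1975: Wednesday
1974: Tuesday
1973: Monday
1972: Saturday (leap)
1972 begins on a Saturday and is a leap year.

1972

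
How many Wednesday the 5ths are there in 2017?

Check the 5th of each month of 2017: Jan 5: Thu, Feb 5: Sun, Mar 5: Sun, Apr 5: Wed, May 5: Fri, Jun 5: Mon, Jul 5: Wed, Aug 5: Sat, Sep 5: Tue, Oct 5: Thu, Nov 5: Sun, Dec 5: Tue.
Wednesday occurs in April, July — 2 months.

2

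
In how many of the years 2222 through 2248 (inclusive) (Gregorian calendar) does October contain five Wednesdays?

October has 31 days; it has five Wednesdays when Wednesday falls among the first (month-length − 28) days — i.e. when October 1 is one of Wednesday/Tuesday/Monday.
October 1 by year: 2222:Tue✓ 2223:Wed✓ 2224:Fri 2225:Sat 2226:Sun 2227:Mon✓ 2228:Wed✓ 2229:Thu 2230:Fri 2231:Sat 2232:Mon✓ 2233:Tue✓ 2234:Wed✓ 2235:Thu 2236:Sat 2237:Sun 2238:Mon✓ 2239:Tue✓ 2240:Thu 2241:Fri 2242:Sat 2243:Sun 2244:Tue✓ 2245:Wed✓ 2246:Thu 2247:Fri 2248:Sun
Years with five Wednesdays: 2222, 2223, 2227, 2228, 2232, 2233, 2234, 2238, 2239, 2244, 2245 → 11.

11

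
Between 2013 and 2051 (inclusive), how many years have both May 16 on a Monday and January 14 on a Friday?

Check each year's weekday for May 16 and January 14:
  2013: Thu/Mon  2014: Fri/Tue  2015: Sat/Wed  2016: Mon/Thu  2017: Tue/Sat  2018: Wed/Sun  2019: Thu/Mon  2020: Sat/Tue  2021: Sun/Thu  2022: Mon/Fri ✓  2023: Tue/Sat  2024: Thu/Sun  2025: Fri/Tue  2026: Sat/Wed  …(11 more)…  2038: Sun/Thu  2039: Mon/Fri ✓  2040: Wed/Sat  2041: Thu/Mon  2042: Fri/Tue  2043: Sat/Wed  2044: Mon/Thu  2045: Tue/Sat  2046: Wed/Sun  2047: Thu/Mon  2048: Sat/Tue  2049: Sun/Thu  2050: Mon/Fri ✓  2051: Tue/Sat
Both conditions hold in: 2022, 2033, 2039, 2050 — 4.

4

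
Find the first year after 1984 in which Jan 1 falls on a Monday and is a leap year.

1996

Jan 1 advances by 2 weekdays after a leap year and by 1 after a common year.
1984: Jan 1 is Sunday (leap).
1985: Tuesday
1986: Wednesday
1987: Thursday
1988: Friday (leap)
1989: Sunday
1990: Monday
1991: Tuesday
1992: Wednesday (leap)
1993: Friday
1994: Saturday
1995: Sunday
1996: Monday (leap)
1996 begins on a Monday and is a leap year.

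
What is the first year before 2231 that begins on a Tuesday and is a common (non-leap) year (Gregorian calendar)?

2222

Jan 1 advances by 2 weekdays after a leap year and by 1 after a common year.
2231: Jan 1 is Saturday.
2230: Friday
2229: Thursday
2228: Tuesday (leap)
2227: Monday
2226: Sunday
2225: Saturday
2224: Thursday (leap)
2223: Wednesday
2222: Tuesday
2222 begins on a Tuesday and is a common year.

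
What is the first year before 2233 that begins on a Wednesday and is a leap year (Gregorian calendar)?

Jan 1 advances by 2 weekdays after a leap year and by 1 after a common year.
2233: Jan 1 is Tuesday.
2232: Sunday (leap)
2231: Saturday
2230: Friday
2229: Thursday
2228: Tuesday (leap)
2227: Monday
2226: Sunday
2225: Saturday
2224: Thursday (leap)
2223: Wednesday
2222: Tuesday
2221: Monday
2220: Saturday (leap)
2219: Friday
2218: Thursday
2217: Wednesday
2216: Monday (leap)
2215: Sunday
2214: Saturday
2213: Friday
2212: Wednesday (leap)
2212 begins on a Wednesday and is a leap year.

2212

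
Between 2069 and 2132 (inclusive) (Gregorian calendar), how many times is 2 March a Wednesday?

Track 2 March's weekday year by year (advancing +1, or +2 across a Feb 29):
  2069: Sat  2070: Sun (+1)  2071: Mon (+1)  2072: Wed (+2) ✓  2073: Thu (+1)
  2074: Fri (+1)  2075: Sat (+1)  2076: Mon (+2)  2077: Tue (+1)  2078: Wed (+1) ✓
  2079: Thu (+1)  2080: Sat (+2)  2081: Sun (+1)  2082: Mon (+1)  … (36 more years) …
  2119: Thu (+1)  2120: Sat (+2)  2121: Sun (+1)  2122: Mon (+1)  2123: Tue (+1)
  2124: Thu (+2)  2125: Fri (+1)  2126: Sat (+1)  2127: Sun (+1)  2128: Tue (+2)
  2129: Wed (+1) ✓  2130: Thu (+1)  2131: Fri (+1)  2132: Sun (+2)
Wednesday years: 2072, 2078, 2089, 2095, 2101, 2107, 2112, 2118, 2129 — 9 in total.

9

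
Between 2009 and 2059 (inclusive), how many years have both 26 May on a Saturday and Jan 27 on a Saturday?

Check each year's weekday for 26 May and Jan 27:
  2009: Tue/Tue  2010: Wed/Wed  2011: Thu/Thu  2012: Sat/Fri  2013: Sun/Sun  2014: Mon/Mon  2015: Tue/Tue  2016: Thu/Wed  2017: Fri/Fri  2018: Sat/Sat ✓  2019: Sun/Sun  2020: Tue/Mon  2021: Wed/Wed  2022: Thu/Thu  …(23 more)…  2046: Sat/Sat ✓  2047: Sun/Sun  2048: Tue/Mon  2049: Wed/Wed  2050: Thu/Thu  2051: Fri/Fri  2052: Sun/Sat  2053: Mon/Mon  2054: Tue/Tue  2055: Wed/Wed  2056: Fri/Thu  2057: Sat/Sat ✓  2058: Sun/Sun  2059: Mon/Mon
Both conditions hold in: 2018, 2029, 2035, 2046, 2057 — 5.

5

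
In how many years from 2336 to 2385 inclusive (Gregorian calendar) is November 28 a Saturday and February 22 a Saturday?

Check each year's weekday for November 28 and February 22:
  2336: Sat/Sat ✓  2337: Sun/Mon  2338: Mon/Tue  2339: Tue/Wed  2340: Thu/Thu  2341: Fri/Sat  2342: Sat/Sun  2343: Sun/Mon  2344: Tue/Tue  2345: Wed/Thu  2346: Thu/Fri  2347: Fri/Sat  2348: Sun/Sun  2349: Mon/Tue  …(22 more)…  2372: Tue/Tue  2373: Wed/Thu  2374: Thu/Fri  2375: Fri/Sat  2376: Sun/Sun  2377: Mon/Tue  2378: Tue/Wed  2379: Wed/Thu  2380: Fri/Fri  2381: Sat/Sun  2382: Sun/Mon  2383: Mon/Tue  2384: Wed/Wed  2385: Thu/Fri
Both conditions hold in: 2336, 2364 — 2.

2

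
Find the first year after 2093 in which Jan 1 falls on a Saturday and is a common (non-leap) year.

Jan 1 advances by 2 weekdays after a leap year and by 1 after a common year.
2093: Jan 1 is Thursday.
2094: Friday
2095: Saturday
2095 begins on a Saturday and is a common year.

2095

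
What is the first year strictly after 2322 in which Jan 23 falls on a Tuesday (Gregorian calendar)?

2323

From one year to the next, a fixed date's weekday advances by 1, or by 2 when a Feb 29 lies between the two dates.
2322: January 23 is Monday.
2323: Tuesday (+1)
Jan 23 falls on a Tuesday in 2323.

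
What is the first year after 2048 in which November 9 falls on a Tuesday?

From one year to the next, a fixed date's weekday advances by 1, or by 2 when a Feb 29 lies between the two dates.
2048: November 9 is Monday.
2049: Tuesday (+1)
November 9 falls on a Tuesday in 2049.

2049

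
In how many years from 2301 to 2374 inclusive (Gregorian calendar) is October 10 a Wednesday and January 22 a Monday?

Check each year's weekday for October 10 and January 22:
  2301: Thu/Tue  2302: Fri/Wed  2303: Sat/Thu  2304: Mon/Fri  2305: Tue/Sun  2306: Wed/Mon ✓  2307: Thu/Tue  2308: Sat/Wed  2309: Sun/Fri  2310: Mon/Sat  2311: Tue/Sun  2312: Thu/Mon  2313: Fri/Wed  2314: Sat/Thu  …(46 more)…  2361: Tue/Sun  2362: Wed/Mon ✓  2363: Thu/Tue  2364: Sat/Wed  2365: Sun/Fri  2366: Mon/Sat  2367: Tue/Sun  2368: Thu/Mon  2369: Fri/Wed  2370: Sat/Thu  2371: Sun/Fri  2372: Tue/Sat  2373: Wed/Mon ✓  2374: Thu/Tue
Both conditions hold in: 2306, 2317, 2323, 2334, 2345, 2351, 2362, 2373 — 8.

8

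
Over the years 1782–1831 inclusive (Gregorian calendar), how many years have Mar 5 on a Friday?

7

Track Mar 5's weekday year by year (advancing +1, or +2 across a Feb 29):
  1782: Tue  1783: Wed (+1)  1784: Fri (+2) ✓  1785: Sat (+1)  1786: Sun (+1)
  1787: Mon (+1)  1788: Wed (+2)  1789: Thu (+1)  1790: Fri (+1) ✓  1791: Sat (+1)
  1792: Mon (+2)  1793: Tue (+1)  1794: Wed (+1)  1795: Thu (+1)  … (22 more years) …
  1818: Thu (+1)  1819: Fri (+1) ✓  1820: Sun (+2)  1821: Mon (+1)  1822: Tue (+1)
  1823: Wed (+1)  1824: Fri (+2) ✓  1825: Sat (+1)  1826: Sun (+1)  1827: Mon (+1)
  1828: Wed (+2)  1829: Thu (+1)  1830: Fri (+1) ✓  1831: Sat (+1)
Friday years: 1784, 1790, 1802, 1813, 1819, 1824, 1830 — 7 in total.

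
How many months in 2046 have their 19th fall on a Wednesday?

Check the 19th of each month of 2046: Jan 19: Fri, Feb 19: Mon, Mar 19: Mon, Apr 19: Thu, May 19: Sat, Jun 19: Tue, Jul 19: Thu, Aug 19: Sun, Sep 19: Wed, Oct 19: Fri, Nov 19: Mon, Dec 19: Wed.
Wednesday occurs in September, December — 2 months.

2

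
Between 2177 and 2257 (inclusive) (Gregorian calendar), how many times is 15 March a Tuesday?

Track 15 March's weekday year by year (advancing +1, or +2 across a Feb 29):
  2177: Sat  2178: Sun (+1)  2179: Mon (+1)  2180: Wed (+2)  2181: Thu (+1)
  2182: Fri (+1)  2183: Sat (+1)  2184: Mon (+2)  2185: Tue (+1) ✓  2186: Wed (+1)
  2187: Thu (+1)  2188: Sat (+2)  2189: Sun (+1)  2190: Mon (+1)  … (53 more years) …
  2244: Fri (+2)  2245: Sat (+1)  2246: Sun (+1)  2247: Mon (+1)  2248: Wed (+2)
  2249: Thu (+1)  2250: Fri (+1)  2251: Sat (+1)  2252: Mon (+2)  2253: Tue (+1) ✓
  2254: Wed (+1)  2255: Thu (+1)  2256: Sat (+2)  2257: Sun (+1)
Tuesday years: 2185, 2191, 2196, 2203, 2208, 2214, 2225, 2231, 2236, 2242, 2253 — 11 in total.

11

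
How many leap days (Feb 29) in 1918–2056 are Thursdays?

5

Leap years in 1918–2056: 35 of them.
Feb 29 weekday advances by 5 (mod 7) from one leap year to the next four years later (or differs when a century non-leap intervenes).
Leap-day weekdays: 1920:Sun 1924:Fri 1928:Wed 1932:Mon 1936:Sat 1940:Thu✓ 1944:Tue 1948:Sun 1952:Fri 1956:Wed 1960:Mon 1964:Sat 1968:Thu✓ …(9 more)… 2008:Fri 2012:Wed 2016:Mon 2020:Sat 2024:Thu✓ 2028:Tue 2032:Sun 2036:Fri 2040:Wed 2044:Mon 2048:Sat 2052:Thu✓ 2056:Tue
Thursday: 1940, 1968, 1996, 2024, 2052 → 5.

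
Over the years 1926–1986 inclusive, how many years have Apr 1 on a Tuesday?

9

Track Apr 1's weekday year by year (advancing +1, or +2 across a Feb 29):
  1926: Thu  1927: Fri (+1)  1928: Sun (+2)  1929: Mon (+1)  1930: Tue (+1) ✓
  1931: Wed (+1)  1932: Fri (+2)  1933: Sat (+1)  1934: Sun (+1)  1935: Mon (+1)
  1936: Wed (+2)  1937: Thu (+1)  1938: Fri (+1)  1939: Sat (+1)  … (33 more years) …
  1973: Sun (+1)  1974: Mon (+1)  1975: Tue (+1) ✓  1976: Thu (+2)  1977: Fri (+1)
  1978: Sat (+1)  1979: Sun (+1)  1980: Tue (+2) ✓  1981: Wed (+1)  1982: Thu (+1)
  1983: Fri (+1)  1984: Sun (+2)  1985: Mon (+1)  1986: Tue (+1) ✓
Tuesday years: 1930, 1941, 1947, 1952, 1958, 1969, 1975, 1980, 1986 — 9 in total.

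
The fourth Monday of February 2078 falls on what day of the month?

February 1, 2078 is a Tuesday, so the first Monday is the 7th.
The fourth Monday is 7 + 21 = 28.

28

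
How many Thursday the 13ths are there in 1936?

Check the 13th of each month of 1936: Jan 13: Mon, Feb 13: Thu, Mar 13: Fri, Apr 13: Mon, May 13: Wed, Jun 13: Sat, Jul 13: Mon, Aug 13: Thu, Sep 13: Sun, Oct 13: Tue, Nov 13: Fri, Dec 13: Sun.
Thursday occurs in February, August — 2 months.

2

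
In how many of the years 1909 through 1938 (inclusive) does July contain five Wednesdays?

12

July has 31 days; it has five Wednesdays when Wednesday falls among the first (month-length − 28) days — i.e. when July 1 is one of Wednesday/Tuesday/Monday.
July 1 by year: 1909:Thu 1910:Fri 1911:Sat 1912:Mon✓ 1913:Tue✓ 1914:Wed✓ 1915:Thu 1916:Sat 1917:Sun 1918:Mon✓ 1919:Tue✓ 1920:Thu 1921:Fri 1922:Sat 1923:Sun 1924:Tue✓ 1925:Wed✓ 1926:Thu 1927:Fri 1928:Sun 1929:Mon✓ 1930:Tue✓ 1931:Wed✓ 1932:Fri 1933:Sat 1934:Sun 1935:Mon✓ 1936:Wed✓ 1937:Thu 1938:Fri
Years with five Wednesdays: 1912, 1913, 1914, 1918, 1919, 1924, 1925, 1929, 1930, 1931, 1935, 1936 → 12.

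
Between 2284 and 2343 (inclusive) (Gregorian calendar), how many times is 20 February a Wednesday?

Track 20 February's weekday year by year (advancing +1, or +2 across a Feb 29):
  2284: Wed ✓  2285: Fri (+2)  2286: Sat (+1)  2287: Sun (+1)  2288: Mon (+1)
  2289: Wed (+2) ✓  2290: Thu (+1)  2291: Fri (+1)  2292: Sat (+1)  2293: Mon (+2)
  2294: Tue (+1)  2295: Wed (+1) ✓  2296: Thu (+1)  2297: Sat (+2)  … (32 more years) …
  2330: Thu (+1)  2331: Fri (+1)  2332: Sat (+1)  2333: Mon (+2)  2334: Tue (+1)
  2335: Wed (+1) ✓  2336: Thu (+1)  2337: Sat (+2)  2338: Sun (+1)  2339: Mon (+1)
  2340: Tue (+1)  2341: Thu (+2)  2342: Fri (+1)  2343: Sat (+1)
Wednesday years: 2284, 2289, 2295, 2301, 2307, 2318, 2324, 2329, 2335 — 9 in total.

9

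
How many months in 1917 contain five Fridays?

A month of length L has five Fridays iff its first Friday is on day ≤ L−28 (so day 1–3 in a 31-day month, 1–2 in a 30-day month, day 1 in a leap February).
Checking each month of 1917: Jan starts Mon (31d); Feb starts Thu (28d); Mar starts Thu (31d) ✓; Apr starts Sun (30d); May starts Tue (31d); Jun starts Fri (30d) ✓; Jul starts Sun (31d); Aug starts Wed (31d) ✓; Sep starts Sat (30d); Oct starts Mon (31d); Nov starts Thu (30d) ✓; Dec starts Sat (31d).
Five-Friday months: March, June, August, November → 4.

4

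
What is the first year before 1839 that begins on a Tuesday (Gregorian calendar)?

Jan 1 advances by 2 weekdays after a leap year and by 1 after a common year.
1839: Jan 1 is Tuesday.
1838: Monday
1837: Sunday
1836: Friday (leap)
1835: Thursday
1834: Wednesday
1833: Tuesday
1833 begins on a Tuesday

1833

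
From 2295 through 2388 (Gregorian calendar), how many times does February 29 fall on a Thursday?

Leap years in 2295–2388: 23 of them.
Feb 29 weekday advances by 5 (mod 7) from one leap year to the next four years later (or differs when a century non-leap intervenes).
Leap-day weekdays: 2296:Sat 2304:Mon 2308:Sat 2312:Thu✓ 2316:Tue 2320:Sun 2324:Fri 2328:Wed 2332:Mon 2336:Sat 2340:Thu✓ 2344:Tue 2348:Sun 2352:Fri 2356:Wed 2360:Mon 2364:Sat 2368:Thu✓ 2372:Tue 2376:Sun 2380:Fri 2384:Wed 2388:Mon
Thursday: 2312, 2340, 2368 → 3.

3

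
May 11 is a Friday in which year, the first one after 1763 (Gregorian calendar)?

From one year to the next, a fixed date's weekday advances by 1, or by 2 when a Feb 29 lies between the two dates.
1763: May 11 is Wednesday.
1764: Friday (+2)
May 11 falls on a Friday in 1764.

1764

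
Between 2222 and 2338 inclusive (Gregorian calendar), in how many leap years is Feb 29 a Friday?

4

Leap years in 2222–2338: 28 of them.
Feb 29 weekday advances by 5 (mod 7) from one leap year to the next four years later (or differs when a century non-leap intervenes).
Leap-day weekdays: 2224:Sun 2228:Fri✓ 2232:Wed 2236:Mon 2240:Sat 2244:Thu 2248:Tue 2252:Sun 2256:Fri✓ 2260:Wed 2264:Mon 2268:Sat 2272:Thu 2276:Tue 2280:Sun 2284:Fri✓ 2288:Wed 2292:Mon 2296:Sat 2304:Mon 2308:Sat 2312:Thu 2316:Tue 2320:Sun 2324:Fri✓ 2328:Wed 2332:Mon 2336:Sat
Friday: 2228, 2256, 2284, 2324 → 4.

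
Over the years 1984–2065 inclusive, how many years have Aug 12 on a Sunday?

12

Track Aug 12's weekday year by year (advancing +1, or +2 across a Feb 29):
  1984: Sun ✓  1985: Mon (+1)  1986: Tue (+1)  1987: Wed (+1)  1988: Fri (+2)
  1989: Sat (+1)  1990: Sun (+1) ✓  1991: Mon (+1)  1992: Wed (+2)  1993: Thu (+1)
  1994: Fri (+1)  1995: Sat (+1)  1996: Mon (+2)  1997: Tue (+1)  … (54 more years) …
  2052: Mon (+2)  2053: Tue (+1)  2054: Wed (+1)  2055: Thu (+1)  2056: Sat (+2)
  2057: Sun (+1) ✓  2058: Mon (+1)  2059: Tue (+1)  2060: Thu (+2)  2061: Fri (+1)
  2062: Sat (+1)  2063: Sun (+1) ✓  2064: Tue (+2)  2065: Wed (+1)
Sunday years: 1984, 1990, 2001, 2007, 2012, 2018, 2029, 2035, 2040, 2046, 2057, 2063 — 12 in total.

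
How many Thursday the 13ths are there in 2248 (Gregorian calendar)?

Check the 13th of each month of 2248: Jan 13: Thu, Feb 13: Sun, Mar 13: Mon, Apr 13: Thu, May 13: Sat, Jun 13: Tue, Jul 13: Thu, Aug 13: Sun, Sep 13: Wed, Oct 13: Fri, Nov 13: Mon, Dec 13: Wed.
Thursday occurs in January, April, July — 3 months.

3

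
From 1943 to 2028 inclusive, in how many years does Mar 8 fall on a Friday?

Track Mar 8's weekday year by year (advancing +1, or +2 across a Feb 29):
  1943: Mon  1944: Wed (+2)  1945: Thu (+1)  1946: Fri (+1) ✓  1947: Sat (+1)
  1948: Mon (+2)  1949: Tue (+1)  1950: Wed (+1)  1951: Thu (+1)  1952: Sat (+2)
  1953: Sun (+1)  1954: Mon (+1)  1955: Tue (+1)  1956: Thu (+2)  … (58 more years) …
  2015: Sun (+1)  2016: Tue (+2)  2017: Wed (+1)  2018: Thu (+1)  2019: Fri (+1) ✓
  2020: Sun (+2)  2021: Mon (+1)  2022: Tue (+1)  2023: Wed (+1)  2024: Fri (+2) ✓
  2025: Sat (+1)  2026: Sun (+1)  2027: Mon (+1)  2028: Wed (+2)
Friday years: 1946, 1957, 1963, 1968, 1974, 1985, 1991, 1996, 2002, 2013, 2019, 2024 — 12 in total.

12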